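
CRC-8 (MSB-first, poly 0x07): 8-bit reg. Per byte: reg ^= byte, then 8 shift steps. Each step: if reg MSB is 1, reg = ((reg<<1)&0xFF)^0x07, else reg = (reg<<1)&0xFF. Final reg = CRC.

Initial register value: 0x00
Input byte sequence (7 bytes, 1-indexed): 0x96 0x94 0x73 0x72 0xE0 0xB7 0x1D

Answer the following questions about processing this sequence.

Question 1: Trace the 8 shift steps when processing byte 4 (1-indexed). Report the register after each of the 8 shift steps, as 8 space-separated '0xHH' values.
After byte 1 (0x96): reg=0xEB
After byte 2 (0x94): reg=0x7A
After byte 3 (0x73): reg=0x3F
Register before byte 4: 0x3F
After XOR with byte 0x72: 0x4D

Answer: 0x9A 0x33 0x66 0xCC 0x9F 0x39 0x72 0xE4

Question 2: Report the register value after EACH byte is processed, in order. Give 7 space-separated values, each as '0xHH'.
0xEB 0x7A 0x3F 0xE4 0x1C 0x58 0xDC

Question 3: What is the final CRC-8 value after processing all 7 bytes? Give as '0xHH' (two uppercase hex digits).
Answer: 0xDC

Derivation:
After byte 1 (0x96): reg=0xEB
After byte 2 (0x94): reg=0x7A
After byte 3 (0x73): reg=0x3F
After byte 4 (0x72): reg=0xE4
After byte 5 (0xE0): reg=0x1C
After byte 6 (0xB7): reg=0x58
After byte 7 (0x1D): reg=0xDC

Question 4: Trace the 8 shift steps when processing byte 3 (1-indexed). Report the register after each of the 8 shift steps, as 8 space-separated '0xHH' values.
After byte 1 (0x96): reg=0xEB
After byte 2 (0x94): reg=0x7A
Register before byte 3: 0x7A
After XOR with byte 0x73: 0x09

Answer: 0x12 0x24 0x48 0x90 0x27 0x4E 0x9C 0x3F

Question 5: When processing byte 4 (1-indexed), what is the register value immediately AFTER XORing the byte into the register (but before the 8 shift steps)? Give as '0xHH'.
Answer: 0x4D

Derivation:
Register before byte 4: 0x3F
Byte 4: 0x72
0x3F XOR 0x72 = 0x4D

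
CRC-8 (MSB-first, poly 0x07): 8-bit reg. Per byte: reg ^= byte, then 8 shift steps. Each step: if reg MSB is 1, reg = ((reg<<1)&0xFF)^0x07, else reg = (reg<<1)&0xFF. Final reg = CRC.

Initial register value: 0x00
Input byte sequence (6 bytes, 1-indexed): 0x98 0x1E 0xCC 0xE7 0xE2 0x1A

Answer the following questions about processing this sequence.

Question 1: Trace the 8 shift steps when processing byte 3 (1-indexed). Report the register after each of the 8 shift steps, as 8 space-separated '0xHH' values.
Answer: 0xB9 0x75 0xEA 0xD3 0xA1 0x45 0x8A 0x13

Derivation:
After byte 1 (0x98): reg=0xC1
After byte 2 (0x1E): reg=0x13
Register before byte 3: 0x13
After XOR with byte 0xCC: 0xDF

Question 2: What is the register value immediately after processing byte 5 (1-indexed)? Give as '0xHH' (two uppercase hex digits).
After byte 1 (0x98): reg=0xC1
After byte 2 (0x1E): reg=0x13
After byte 3 (0xCC): reg=0x13
After byte 4 (0xE7): reg=0xC2
After byte 5 (0xE2): reg=0xE0

Answer: 0xE0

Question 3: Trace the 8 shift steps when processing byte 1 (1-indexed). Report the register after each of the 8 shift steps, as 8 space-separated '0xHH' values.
Register before byte 1: 0x00
After XOR with byte 0x98: 0x98

Answer: 0x37 0x6E 0xDC 0xBF 0x79 0xF2 0xE3 0xC1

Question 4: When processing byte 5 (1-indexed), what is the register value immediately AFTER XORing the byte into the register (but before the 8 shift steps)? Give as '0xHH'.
Answer: 0x20

Derivation:
Register before byte 5: 0xC2
Byte 5: 0xE2
0xC2 XOR 0xE2 = 0x20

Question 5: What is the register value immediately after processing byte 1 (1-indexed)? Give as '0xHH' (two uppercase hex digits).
Answer: 0xC1

Derivation:
After byte 1 (0x98): reg=0xC1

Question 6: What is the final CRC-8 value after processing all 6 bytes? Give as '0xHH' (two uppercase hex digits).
After byte 1 (0x98): reg=0xC1
After byte 2 (0x1E): reg=0x13
After byte 3 (0xCC): reg=0x13
After byte 4 (0xE7): reg=0xC2
After byte 5 (0xE2): reg=0xE0
After byte 6 (0x1A): reg=0xE8

Answer: 0xE8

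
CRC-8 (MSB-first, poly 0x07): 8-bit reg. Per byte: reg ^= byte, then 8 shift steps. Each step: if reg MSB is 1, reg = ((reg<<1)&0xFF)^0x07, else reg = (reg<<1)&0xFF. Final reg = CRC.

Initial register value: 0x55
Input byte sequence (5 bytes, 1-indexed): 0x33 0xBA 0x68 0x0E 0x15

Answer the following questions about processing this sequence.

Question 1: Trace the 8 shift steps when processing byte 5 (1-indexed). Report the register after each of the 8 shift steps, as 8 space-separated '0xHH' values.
After byte 1 (0x33): reg=0x35
After byte 2 (0xBA): reg=0xA4
After byte 3 (0x68): reg=0x6A
After byte 4 (0x0E): reg=0x3B
Register before byte 5: 0x3B
After XOR with byte 0x15: 0x2E

Answer: 0x5C 0xB8 0x77 0xEE 0xDB 0xB1 0x65 0xCA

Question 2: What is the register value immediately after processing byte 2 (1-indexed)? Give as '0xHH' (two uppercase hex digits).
Answer: 0xA4

Derivation:
After byte 1 (0x33): reg=0x35
After byte 2 (0xBA): reg=0xA4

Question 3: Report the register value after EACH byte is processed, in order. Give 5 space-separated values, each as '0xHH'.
0x35 0xA4 0x6A 0x3B 0xCA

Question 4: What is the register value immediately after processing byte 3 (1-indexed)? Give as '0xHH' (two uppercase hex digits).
Answer: 0x6A

Derivation:
After byte 1 (0x33): reg=0x35
After byte 2 (0xBA): reg=0xA4
After byte 3 (0x68): reg=0x6A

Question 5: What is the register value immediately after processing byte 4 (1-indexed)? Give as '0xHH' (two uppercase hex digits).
Answer: 0x3B

Derivation:
After byte 1 (0x33): reg=0x35
After byte 2 (0xBA): reg=0xA4
After byte 3 (0x68): reg=0x6A
After byte 4 (0x0E): reg=0x3B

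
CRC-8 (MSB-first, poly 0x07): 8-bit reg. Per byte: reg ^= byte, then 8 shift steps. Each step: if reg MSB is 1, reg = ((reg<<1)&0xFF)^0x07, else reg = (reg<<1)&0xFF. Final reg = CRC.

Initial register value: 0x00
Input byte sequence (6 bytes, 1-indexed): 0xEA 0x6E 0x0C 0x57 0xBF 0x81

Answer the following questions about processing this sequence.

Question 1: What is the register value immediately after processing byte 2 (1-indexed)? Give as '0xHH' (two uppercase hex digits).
After byte 1 (0xEA): reg=0x98
After byte 2 (0x6E): reg=0xCC

Answer: 0xCC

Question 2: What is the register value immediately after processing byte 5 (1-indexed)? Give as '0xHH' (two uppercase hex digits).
Answer: 0xDE

Derivation:
After byte 1 (0xEA): reg=0x98
After byte 2 (0x6E): reg=0xCC
After byte 3 (0x0C): reg=0x4E
After byte 4 (0x57): reg=0x4F
After byte 5 (0xBF): reg=0xDE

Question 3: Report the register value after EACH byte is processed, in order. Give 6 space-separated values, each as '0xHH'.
0x98 0xCC 0x4E 0x4F 0xDE 0x9A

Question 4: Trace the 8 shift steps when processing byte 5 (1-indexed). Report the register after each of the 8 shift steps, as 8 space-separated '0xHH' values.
After byte 1 (0xEA): reg=0x98
After byte 2 (0x6E): reg=0xCC
After byte 3 (0x0C): reg=0x4E
After byte 4 (0x57): reg=0x4F
Register before byte 5: 0x4F
After XOR with byte 0xBF: 0xF0

Answer: 0xE7 0xC9 0x95 0x2D 0x5A 0xB4 0x6F 0xDE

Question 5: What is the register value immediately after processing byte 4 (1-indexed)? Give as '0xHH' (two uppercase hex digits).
Answer: 0x4F

Derivation:
After byte 1 (0xEA): reg=0x98
After byte 2 (0x6E): reg=0xCC
After byte 3 (0x0C): reg=0x4E
After byte 4 (0x57): reg=0x4F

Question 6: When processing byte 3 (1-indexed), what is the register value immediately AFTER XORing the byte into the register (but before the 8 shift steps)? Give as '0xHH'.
Answer: 0xC0

Derivation:
Register before byte 3: 0xCC
Byte 3: 0x0C
0xCC XOR 0x0C = 0xC0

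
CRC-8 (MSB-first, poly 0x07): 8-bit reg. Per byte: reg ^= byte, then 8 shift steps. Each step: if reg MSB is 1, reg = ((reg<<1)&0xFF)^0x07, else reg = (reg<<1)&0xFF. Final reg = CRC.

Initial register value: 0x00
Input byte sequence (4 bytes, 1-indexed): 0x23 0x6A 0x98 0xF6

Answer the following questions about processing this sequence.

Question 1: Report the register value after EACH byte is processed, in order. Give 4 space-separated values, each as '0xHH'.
0xE9 0x80 0x48 0x33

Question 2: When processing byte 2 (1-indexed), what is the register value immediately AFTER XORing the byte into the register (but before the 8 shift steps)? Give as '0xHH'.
Register before byte 2: 0xE9
Byte 2: 0x6A
0xE9 XOR 0x6A = 0x83

Answer: 0x83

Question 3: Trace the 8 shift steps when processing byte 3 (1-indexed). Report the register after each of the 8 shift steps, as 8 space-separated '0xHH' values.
After byte 1 (0x23): reg=0xE9
After byte 2 (0x6A): reg=0x80
Register before byte 3: 0x80
After XOR with byte 0x98: 0x18

Answer: 0x30 0x60 0xC0 0x87 0x09 0x12 0x24 0x48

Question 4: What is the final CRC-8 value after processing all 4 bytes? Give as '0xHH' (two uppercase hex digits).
Answer: 0x33

Derivation:
After byte 1 (0x23): reg=0xE9
After byte 2 (0x6A): reg=0x80
After byte 3 (0x98): reg=0x48
After byte 4 (0xF6): reg=0x33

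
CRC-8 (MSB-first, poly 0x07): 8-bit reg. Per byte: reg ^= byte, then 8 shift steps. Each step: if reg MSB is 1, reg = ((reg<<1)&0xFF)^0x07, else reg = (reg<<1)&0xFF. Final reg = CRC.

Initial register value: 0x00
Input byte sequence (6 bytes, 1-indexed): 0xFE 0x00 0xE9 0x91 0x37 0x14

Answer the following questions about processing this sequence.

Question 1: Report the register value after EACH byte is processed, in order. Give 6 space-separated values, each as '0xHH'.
0xF4 0xC2 0xD1 0xC7 0xDE 0x78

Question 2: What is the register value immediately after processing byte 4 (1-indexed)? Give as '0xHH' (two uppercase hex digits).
After byte 1 (0xFE): reg=0xF4
After byte 2 (0x00): reg=0xC2
After byte 3 (0xE9): reg=0xD1
After byte 4 (0x91): reg=0xC7

Answer: 0xC7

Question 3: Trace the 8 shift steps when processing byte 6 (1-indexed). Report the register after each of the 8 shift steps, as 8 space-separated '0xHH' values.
After byte 1 (0xFE): reg=0xF4
After byte 2 (0x00): reg=0xC2
After byte 3 (0xE9): reg=0xD1
After byte 4 (0x91): reg=0xC7
After byte 5 (0x37): reg=0xDE
Register before byte 6: 0xDE
After XOR with byte 0x14: 0xCA

Answer: 0x93 0x21 0x42 0x84 0x0F 0x1E 0x3C 0x78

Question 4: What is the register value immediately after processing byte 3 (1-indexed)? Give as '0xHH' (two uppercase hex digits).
Answer: 0xD1

Derivation:
After byte 1 (0xFE): reg=0xF4
After byte 2 (0x00): reg=0xC2
After byte 3 (0xE9): reg=0xD1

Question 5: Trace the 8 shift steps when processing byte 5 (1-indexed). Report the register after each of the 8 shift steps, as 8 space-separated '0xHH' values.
Answer: 0xE7 0xC9 0x95 0x2D 0x5A 0xB4 0x6F 0xDE

Derivation:
After byte 1 (0xFE): reg=0xF4
After byte 2 (0x00): reg=0xC2
After byte 3 (0xE9): reg=0xD1
After byte 4 (0x91): reg=0xC7
Register before byte 5: 0xC7
After XOR with byte 0x37: 0xF0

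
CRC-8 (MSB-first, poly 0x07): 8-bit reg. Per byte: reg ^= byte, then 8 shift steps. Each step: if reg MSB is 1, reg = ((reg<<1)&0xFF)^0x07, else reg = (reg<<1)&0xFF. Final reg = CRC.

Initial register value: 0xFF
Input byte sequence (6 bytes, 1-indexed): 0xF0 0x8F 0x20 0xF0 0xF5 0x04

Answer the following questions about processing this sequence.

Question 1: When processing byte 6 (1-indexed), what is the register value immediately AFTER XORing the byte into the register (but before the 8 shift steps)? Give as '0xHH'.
Register before byte 6: 0x41
Byte 6: 0x04
0x41 XOR 0x04 = 0x45

Answer: 0x45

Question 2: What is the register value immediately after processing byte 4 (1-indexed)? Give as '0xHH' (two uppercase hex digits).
Answer: 0xEE

Derivation:
After byte 1 (0xF0): reg=0x2D
After byte 2 (0x8F): reg=0x67
After byte 3 (0x20): reg=0xD2
After byte 4 (0xF0): reg=0xEE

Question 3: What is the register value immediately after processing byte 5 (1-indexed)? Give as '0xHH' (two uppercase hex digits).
Answer: 0x41

Derivation:
After byte 1 (0xF0): reg=0x2D
After byte 2 (0x8F): reg=0x67
After byte 3 (0x20): reg=0xD2
After byte 4 (0xF0): reg=0xEE
After byte 5 (0xF5): reg=0x41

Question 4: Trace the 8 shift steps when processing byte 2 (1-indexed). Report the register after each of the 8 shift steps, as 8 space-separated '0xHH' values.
Answer: 0x43 0x86 0x0B 0x16 0x2C 0x58 0xB0 0x67

Derivation:
After byte 1 (0xF0): reg=0x2D
Register before byte 2: 0x2D
After XOR with byte 0x8F: 0xA2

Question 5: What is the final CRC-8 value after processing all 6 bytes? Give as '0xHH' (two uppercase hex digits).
After byte 1 (0xF0): reg=0x2D
After byte 2 (0x8F): reg=0x67
After byte 3 (0x20): reg=0xD2
After byte 4 (0xF0): reg=0xEE
After byte 5 (0xF5): reg=0x41
After byte 6 (0x04): reg=0xDC

Answer: 0xDC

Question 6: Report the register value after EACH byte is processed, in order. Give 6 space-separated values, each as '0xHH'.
0x2D 0x67 0xD2 0xEE 0x41 0xDC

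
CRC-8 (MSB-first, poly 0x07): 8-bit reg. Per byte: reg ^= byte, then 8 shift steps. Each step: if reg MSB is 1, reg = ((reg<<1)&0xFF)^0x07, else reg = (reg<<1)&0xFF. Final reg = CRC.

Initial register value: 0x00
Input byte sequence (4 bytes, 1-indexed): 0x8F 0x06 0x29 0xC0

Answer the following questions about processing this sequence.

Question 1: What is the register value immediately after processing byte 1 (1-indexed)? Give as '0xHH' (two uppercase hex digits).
Answer: 0xA4

Derivation:
After byte 1 (0x8F): reg=0xA4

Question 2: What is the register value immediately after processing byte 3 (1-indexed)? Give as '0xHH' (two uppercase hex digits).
After byte 1 (0x8F): reg=0xA4
After byte 2 (0x06): reg=0x67
After byte 3 (0x29): reg=0xED

Answer: 0xED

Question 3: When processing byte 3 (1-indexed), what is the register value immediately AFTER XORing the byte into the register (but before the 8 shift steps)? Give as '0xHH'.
Register before byte 3: 0x67
Byte 3: 0x29
0x67 XOR 0x29 = 0x4E

Answer: 0x4E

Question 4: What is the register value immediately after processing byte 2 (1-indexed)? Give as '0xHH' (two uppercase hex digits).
Answer: 0x67

Derivation:
After byte 1 (0x8F): reg=0xA4
After byte 2 (0x06): reg=0x67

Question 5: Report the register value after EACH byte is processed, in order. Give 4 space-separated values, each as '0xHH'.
0xA4 0x67 0xED 0xC3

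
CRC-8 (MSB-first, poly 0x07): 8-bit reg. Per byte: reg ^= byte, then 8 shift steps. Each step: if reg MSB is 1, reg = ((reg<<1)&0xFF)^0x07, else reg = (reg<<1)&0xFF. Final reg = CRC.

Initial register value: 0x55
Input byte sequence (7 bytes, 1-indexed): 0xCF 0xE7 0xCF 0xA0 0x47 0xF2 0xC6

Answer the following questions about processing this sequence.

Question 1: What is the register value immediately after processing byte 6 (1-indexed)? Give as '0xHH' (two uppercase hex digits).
Answer: 0xAD

Derivation:
After byte 1 (0xCF): reg=0xCF
After byte 2 (0xE7): reg=0xD8
After byte 3 (0xCF): reg=0x65
After byte 4 (0xA0): reg=0x55
After byte 5 (0x47): reg=0x7E
After byte 6 (0xF2): reg=0xAD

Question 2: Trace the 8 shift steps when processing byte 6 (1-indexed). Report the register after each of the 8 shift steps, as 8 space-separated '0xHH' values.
After byte 1 (0xCF): reg=0xCF
After byte 2 (0xE7): reg=0xD8
After byte 3 (0xCF): reg=0x65
After byte 4 (0xA0): reg=0x55
After byte 5 (0x47): reg=0x7E
Register before byte 6: 0x7E
After XOR with byte 0xF2: 0x8C

Answer: 0x1F 0x3E 0x7C 0xF8 0xF7 0xE9 0xD5 0xAD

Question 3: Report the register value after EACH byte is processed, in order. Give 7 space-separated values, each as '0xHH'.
0xCF 0xD8 0x65 0x55 0x7E 0xAD 0x16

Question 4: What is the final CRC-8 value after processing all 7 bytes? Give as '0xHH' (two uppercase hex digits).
Answer: 0x16

Derivation:
After byte 1 (0xCF): reg=0xCF
After byte 2 (0xE7): reg=0xD8
After byte 3 (0xCF): reg=0x65
After byte 4 (0xA0): reg=0x55
After byte 5 (0x47): reg=0x7E
After byte 6 (0xF2): reg=0xAD
After byte 7 (0xC6): reg=0x16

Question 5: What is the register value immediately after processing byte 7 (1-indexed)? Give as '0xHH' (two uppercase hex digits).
After byte 1 (0xCF): reg=0xCF
After byte 2 (0xE7): reg=0xD8
After byte 3 (0xCF): reg=0x65
After byte 4 (0xA0): reg=0x55
After byte 5 (0x47): reg=0x7E
After byte 6 (0xF2): reg=0xAD
After byte 7 (0xC6): reg=0x16

Answer: 0x16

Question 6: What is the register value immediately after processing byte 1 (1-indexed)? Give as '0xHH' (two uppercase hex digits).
Answer: 0xCF

Derivation:
After byte 1 (0xCF): reg=0xCF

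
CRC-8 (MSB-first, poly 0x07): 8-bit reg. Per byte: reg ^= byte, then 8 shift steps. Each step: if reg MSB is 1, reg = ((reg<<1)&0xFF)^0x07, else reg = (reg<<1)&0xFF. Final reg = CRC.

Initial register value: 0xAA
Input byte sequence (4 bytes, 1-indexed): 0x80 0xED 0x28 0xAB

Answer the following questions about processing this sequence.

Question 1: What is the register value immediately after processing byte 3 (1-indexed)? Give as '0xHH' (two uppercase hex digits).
Answer: 0xB6

Derivation:
After byte 1 (0x80): reg=0xD6
After byte 2 (0xED): reg=0xA1
After byte 3 (0x28): reg=0xB6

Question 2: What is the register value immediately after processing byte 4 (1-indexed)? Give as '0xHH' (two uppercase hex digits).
After byte 1 (0x80): reg=0xD6
After byte 2 (0xED): reg=0xA1
After byte 3 (0x28): reg=0xB6
After byte 4 (0xAB): reg=0x53

Answer: 0x53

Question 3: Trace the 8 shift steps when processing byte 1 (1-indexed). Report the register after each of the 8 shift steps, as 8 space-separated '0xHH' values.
Register before byte 1: 0xAA
After XOR with byte 0x80: 0x2A

Answer: 0x54 0xA8 0x57 0xAE 0x5B 0xB6 0x6B 0xD6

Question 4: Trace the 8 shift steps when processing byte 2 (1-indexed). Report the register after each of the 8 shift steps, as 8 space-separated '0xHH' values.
After byte 1 (0x80): reg=0xD6
Register before byte 2: 0xD6
After XOR with byte 0xED: 0x3B

Answer: 0x76 0xEC 0xDF 0xB9 0x75 0xEA 0xD3 0xA1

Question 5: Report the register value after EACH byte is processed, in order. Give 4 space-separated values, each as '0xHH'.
0xD6 0xA1 0xB6 0x53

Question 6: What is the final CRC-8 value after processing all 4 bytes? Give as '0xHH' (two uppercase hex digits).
After byte 1 (0x80): reg=0xD6
After byte 2 (0xED): reg=0xA1
After byte 3 (0x28): reg=0xB6
After byte 4 (0xAB): reg=0x53

Answer: 0x53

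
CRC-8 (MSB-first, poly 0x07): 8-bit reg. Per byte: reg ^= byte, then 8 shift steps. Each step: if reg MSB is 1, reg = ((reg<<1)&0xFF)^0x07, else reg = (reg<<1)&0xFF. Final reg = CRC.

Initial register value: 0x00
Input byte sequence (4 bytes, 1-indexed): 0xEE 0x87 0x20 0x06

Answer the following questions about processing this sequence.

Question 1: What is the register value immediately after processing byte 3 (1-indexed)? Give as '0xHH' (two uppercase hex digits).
Answer: 0xDF

Derivation:
After byte 1 (0xEE): reg=0x84
After byte 2 (0x87): reg=0x09
After byte 3 (0x20): reg=0xDF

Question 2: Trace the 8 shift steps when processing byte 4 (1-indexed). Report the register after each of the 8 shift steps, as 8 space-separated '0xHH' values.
After byte 1 (0xEE): reg=0x84
After byte 2 (0x87): reg=0x09
After byte 3 (0x20): reg=0xDF
Register before byte 4: 0xDF
After XOR with byte 0x06: 0xD9

Answer: 0xB5 0x6D 0xDA 0xB3 0x61 0xC2 0x83 0x01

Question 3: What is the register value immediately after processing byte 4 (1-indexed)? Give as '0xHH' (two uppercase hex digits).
Answer: 0x01

Derivation:
After byte 1 (0xEE): reg=0x84
After byte 2 (0x87): reg=0x09
After byte 3 (0x20): reg=0xDF
After byte 4 (0x06): reg=0x01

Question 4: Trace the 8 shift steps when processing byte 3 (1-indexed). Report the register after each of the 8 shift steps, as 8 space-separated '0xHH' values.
After byte 1 (0xEE): reg=0x84
After byte 2 (0x87): reg=0x09
Register before byte 3: 0x09
After XOR with byte 0x20: 0x29

Answer: 0x52 0xA4 0x4F 0x9E 0x3B 0x76 0xEC 0xDF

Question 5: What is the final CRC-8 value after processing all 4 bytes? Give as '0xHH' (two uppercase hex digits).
After byte 1 (0xEE): reg=0x84
After byte 2 (0x87): reg=0x09
After byte 3 (0x20): reg=0xDF
After byte 4 (0x06): reg=0x01

Answer: 0x01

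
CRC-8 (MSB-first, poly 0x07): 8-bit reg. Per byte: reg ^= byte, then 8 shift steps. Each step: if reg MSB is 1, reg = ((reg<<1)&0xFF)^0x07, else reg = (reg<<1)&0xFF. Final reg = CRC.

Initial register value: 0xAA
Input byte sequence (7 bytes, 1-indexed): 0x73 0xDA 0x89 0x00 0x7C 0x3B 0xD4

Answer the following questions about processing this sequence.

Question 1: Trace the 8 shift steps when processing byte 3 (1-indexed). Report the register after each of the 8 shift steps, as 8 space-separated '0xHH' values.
Answer: 0x0B 0x16 0x2C 0x58 0xB0 0x67 0xCE 0x9B

Derivation:
After byte 1 (0x73): reg=0x01
After byte 2 (0xDA): reg=0x0F
Register before byte 3: 0x0F
After XOR with byte 0x89: 0x86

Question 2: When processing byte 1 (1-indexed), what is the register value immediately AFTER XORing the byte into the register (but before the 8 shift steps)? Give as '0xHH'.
Answer: 0xD9

Derivation:
Register before byte 1: 0xAA
Byte 1: 0x73
0xAA XOR 0x73 = 0xD9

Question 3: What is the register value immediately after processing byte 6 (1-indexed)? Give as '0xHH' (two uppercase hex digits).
Answer: 0xBA

Derivation:
After byte 1 (0x73): reg=0x01
After byte 2 (0xDA): reg=0x0F
After byte 3 (0x89): reg=0x9B
After byte 4 (0x00): reg=0xC8
After byte 5 (0x7C): reg=0x05
After byte 6 (0x3B): reg=0xBA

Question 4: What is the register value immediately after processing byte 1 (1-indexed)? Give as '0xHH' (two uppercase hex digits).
Answer: 0x01

Derivation:
After byte 1 (0x73): reg=0x01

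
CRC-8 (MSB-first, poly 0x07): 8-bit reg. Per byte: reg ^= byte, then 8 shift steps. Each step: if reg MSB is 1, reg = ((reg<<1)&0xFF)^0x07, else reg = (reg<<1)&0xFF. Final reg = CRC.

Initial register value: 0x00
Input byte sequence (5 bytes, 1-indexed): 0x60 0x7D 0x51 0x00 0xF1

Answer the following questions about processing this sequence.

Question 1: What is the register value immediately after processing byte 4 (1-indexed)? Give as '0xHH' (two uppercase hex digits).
After byte 1 (0x60): reg=0x27
After byte 2 (0x7D): reg=0x81
After byte 3 (0x51): reg=0x3E
After byte 4 (0x00): reg=0xBA

Answer: 0xBA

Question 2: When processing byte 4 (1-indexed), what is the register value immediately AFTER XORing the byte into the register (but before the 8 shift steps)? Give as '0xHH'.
Register before byte 4: 0x3E
Byte 4: 0x00
0x3E XOR 0x00 = 0x3E

Answer: 0x3E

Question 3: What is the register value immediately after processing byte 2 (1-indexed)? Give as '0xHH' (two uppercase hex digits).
After byte 1 (0x60): reg=0x27
After byte 2 (0x7D): reg=0x81

Answer: 0x81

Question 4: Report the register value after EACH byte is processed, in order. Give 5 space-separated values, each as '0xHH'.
0x27 0x81 0x3E 0xBA 0xF6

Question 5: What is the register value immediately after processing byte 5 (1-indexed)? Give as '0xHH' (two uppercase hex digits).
After byte 1 (0x60): reg=0x27
After byte 2 (0x7D): reg=0x81
After byte 3 (0x51): reg=0x3E
After byte 4 (0x00): reg=0xBA
After byte 5 (0xF1): reg=0xF6

Answer: 0xF6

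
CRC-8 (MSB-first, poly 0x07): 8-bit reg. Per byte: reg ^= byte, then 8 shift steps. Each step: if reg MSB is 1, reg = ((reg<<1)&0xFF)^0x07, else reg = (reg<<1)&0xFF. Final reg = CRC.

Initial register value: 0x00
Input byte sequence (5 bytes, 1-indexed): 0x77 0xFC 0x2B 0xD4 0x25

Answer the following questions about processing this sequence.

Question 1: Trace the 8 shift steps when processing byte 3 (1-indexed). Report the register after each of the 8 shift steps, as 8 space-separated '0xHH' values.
Answer: 0x30 0x60 0xC0 0x87 0x09 0x12 0x24 0x48

Derivation:
After byte 1 (0x77): reg=0x42
After byte 2 (0xFC): reg=0x33
Register before byte 3: 0x33
After XOR with byte 0x2B: 0x18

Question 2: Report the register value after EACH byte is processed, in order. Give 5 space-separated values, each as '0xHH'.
0x42 0x33 0x48 0xDD 0xE6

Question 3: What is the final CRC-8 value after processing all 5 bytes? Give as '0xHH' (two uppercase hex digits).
After byte 1 (0x77): reg=0x42
After byte 2 (0xFC): reg=0x33
After byte 3 (0x2B): reg=0x48
After byte 4 (0xD4): reg=0xDD
After byte 5 (0x25): reg=0xE6

Answer: 0xE6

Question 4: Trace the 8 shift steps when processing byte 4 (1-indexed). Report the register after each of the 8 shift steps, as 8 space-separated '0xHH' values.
Answer: 0x3F 0x7E 0xFC 0xFF 0xF9 0xF5 0xED 0xDD

Derivation:
After byte 1 (0x77): reg=0x42
After byte 2 (0xFC): reg=0x33
After byte 3 (0x2B): reg=0x48
Register before byte 4: 0x48
After XOR with byte 0xD4: 0x9C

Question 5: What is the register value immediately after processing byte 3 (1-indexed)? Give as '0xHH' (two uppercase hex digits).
Answer: 0x48

Derivation:
After byte 1 (0x77): reg=0x42
After byte 2 (0xFC): reg=0x33
After byte 3 (0x2B): reg=0x48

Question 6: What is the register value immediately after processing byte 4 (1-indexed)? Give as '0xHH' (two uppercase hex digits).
After byte 1 (0x77): reg=0x42
After byte 2 (0xFC): reg=0x33
After byte 3 (0x2B): reg=0x48
After byte 4 (0xD4): reg=0xDD

Answer: 0xDD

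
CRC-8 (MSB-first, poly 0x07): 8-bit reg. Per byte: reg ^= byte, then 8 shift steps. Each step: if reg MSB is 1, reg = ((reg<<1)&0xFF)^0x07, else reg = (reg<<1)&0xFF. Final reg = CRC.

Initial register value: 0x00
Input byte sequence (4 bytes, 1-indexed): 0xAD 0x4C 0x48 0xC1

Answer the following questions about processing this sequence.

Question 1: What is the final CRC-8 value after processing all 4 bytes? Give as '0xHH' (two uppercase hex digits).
After byte 1 (0xAD): reg=0x4A
After byte 2 (0x4C): reg=0x12
After byte 3 (0x48): reg=0x81
After byte 4 (0xC1): reg=0xC7

Answer: 0xC7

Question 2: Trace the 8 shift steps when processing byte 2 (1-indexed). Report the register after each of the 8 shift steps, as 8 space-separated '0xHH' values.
Answer: 0x0C 0x18 0x30 0x60 0xC0 0x87 0x09 0x12

Derivation:
After byte 1 (0xAD): reg=0x4A
Register before byte 2: 0x4A
After XOR with byte 0x4C: 0x06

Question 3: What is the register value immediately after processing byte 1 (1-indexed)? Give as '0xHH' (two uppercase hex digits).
After byte 1 (0xAD): reg=0x4A

Answer: 0x4A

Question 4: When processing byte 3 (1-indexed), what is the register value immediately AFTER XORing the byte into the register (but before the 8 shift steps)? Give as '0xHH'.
Answer: 0x5A

Derivation:
Register before byte 3: 0x12
Byte 3: 0x48
0x12 XOR 0x48 = 0x5A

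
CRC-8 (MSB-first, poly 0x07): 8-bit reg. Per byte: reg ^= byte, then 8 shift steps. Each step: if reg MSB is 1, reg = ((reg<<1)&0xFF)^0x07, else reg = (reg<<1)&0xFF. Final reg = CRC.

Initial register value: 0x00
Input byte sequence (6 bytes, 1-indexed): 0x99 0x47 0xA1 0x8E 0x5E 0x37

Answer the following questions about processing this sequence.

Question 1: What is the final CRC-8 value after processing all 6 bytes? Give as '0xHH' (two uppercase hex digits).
Answer: 0x64

Derivation:
After byte 1 (0x99): reg=0xC6
After byte 2 (0x47): reg=0x8E
After byte 3 (0xA1): reg=0xCD
After byte 4 (0x8E): reg=0xCE
After byte 5 (0x5E): reg=0xF9
After byte 6 (0x37): reg=0x64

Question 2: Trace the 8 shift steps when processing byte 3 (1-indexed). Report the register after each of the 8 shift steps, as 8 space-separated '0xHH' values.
Answer: 0x5E 0xBC 0x7F 0xFE 0xFB 0xF1 0xE5 0xCD

Derivation:
After byte 1 (0x99): reg=0xC6
After byte 2 (0x47): reg=0x8E
Register before byte 3: 0x8E
After XOR with byte 0xA1: 0x2F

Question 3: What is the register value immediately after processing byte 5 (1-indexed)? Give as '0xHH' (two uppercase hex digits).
Answer: 0xF9

Derivation:
After byte 1 (0x99): reg=0xC6
After byte 2 (0x47): reg=0x8E
After byte 3 (0xA1): reg=0xCD
After byte 4 (0x8E): reg=0xCE
After byte 5 (0x5E): reg=0xF9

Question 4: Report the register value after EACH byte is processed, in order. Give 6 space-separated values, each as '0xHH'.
0xC6 0x8E 0xCD 0xCE 0xF9 0x64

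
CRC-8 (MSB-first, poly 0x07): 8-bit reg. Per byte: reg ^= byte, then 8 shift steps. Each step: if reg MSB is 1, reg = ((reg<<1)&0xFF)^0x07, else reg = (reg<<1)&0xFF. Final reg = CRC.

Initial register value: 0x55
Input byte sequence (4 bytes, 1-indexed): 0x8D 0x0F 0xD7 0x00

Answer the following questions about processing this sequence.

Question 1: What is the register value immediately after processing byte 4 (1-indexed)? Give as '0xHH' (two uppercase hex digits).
After byte 1 (0x8D): reg=0x06
After byte 2 (0x0F): reg=0x3F
After byte 3 (0xD7): reg=0x96
After byte 4 (0x00): reg=0xEB

Answer: 0xEB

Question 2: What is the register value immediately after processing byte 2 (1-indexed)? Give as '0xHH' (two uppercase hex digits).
Answer: 0x3F

Derivation:
After byte 1 (0x8D): reg=0x06
After byte 2 (0x0F): reg=0x3F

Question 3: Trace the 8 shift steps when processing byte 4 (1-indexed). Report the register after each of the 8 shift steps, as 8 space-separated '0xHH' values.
Answer: 0x2B 0x56 0xAC 0x5F 0xBE 0x7B 0xF6 0xEB

Derivation:
After byte 1 (0x8D): reg=0x06
After byte 2 (0x0F): reg=0x3F
After byte 3 (0xD7): reg=0x96
Register before byte 4: 0x96
After XOR with byte 0x00: 0x96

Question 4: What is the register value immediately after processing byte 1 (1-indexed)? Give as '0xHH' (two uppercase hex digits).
Answer: 0x06

Derivation:
After byte 1 (0x8D): reg=0x06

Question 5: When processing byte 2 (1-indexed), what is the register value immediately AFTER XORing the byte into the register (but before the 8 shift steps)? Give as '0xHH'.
Answer: 0x09

Derivation:
Register before byte 2: 0x06
Byte 2: 0x0F
0x06 XOR 0x0F = 0x09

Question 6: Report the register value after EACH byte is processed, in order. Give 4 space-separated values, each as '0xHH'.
0x06 0x3F 0x96 0xEB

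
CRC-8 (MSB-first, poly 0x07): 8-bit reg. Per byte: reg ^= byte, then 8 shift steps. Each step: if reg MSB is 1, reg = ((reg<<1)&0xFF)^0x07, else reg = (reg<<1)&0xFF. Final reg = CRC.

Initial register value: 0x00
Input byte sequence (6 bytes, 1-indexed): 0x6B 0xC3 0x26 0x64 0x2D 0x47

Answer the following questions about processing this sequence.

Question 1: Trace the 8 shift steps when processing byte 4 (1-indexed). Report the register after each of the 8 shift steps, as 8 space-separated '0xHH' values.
Answer: 0xDA 0xB3 0x61 0xC2 0x83 0x01 0x02 0x04

Derivation:
After byte 1 (0x6B): reg=0x16
After byte 2 (0xC3): reg=0x25
After byte 3 (0x26): reg=0x09
Register before byte 4: 0x09
After XOR with byte 0x64: 0x6D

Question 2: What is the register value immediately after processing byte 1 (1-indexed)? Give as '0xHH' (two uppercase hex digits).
After byte 1 (0x6B): reg=0x16

Answer: 0x16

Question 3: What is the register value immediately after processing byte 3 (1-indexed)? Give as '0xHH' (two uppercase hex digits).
After byte 1 (0x6B): reg=0x16
After byte 2 (0xC3): reg=0x25
After byte 3 (0x26): reg=0x09

Answer: 0x09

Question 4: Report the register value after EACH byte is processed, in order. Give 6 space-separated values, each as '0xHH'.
0x16 0x25 0x09 0x04 0xDF 0xC1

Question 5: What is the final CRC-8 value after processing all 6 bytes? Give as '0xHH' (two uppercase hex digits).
After byte 1 (0x6B): reg=0x16
After byte 2 (0xC3): reg=0x25
After byte 3 (0x26): reg=0x09
After byte 4 (0x64): reg=0x04
After byte 5 (0x2D): reg=0xDF
After byte 6 (0x47): reg=0xC1

Answer: 0xC1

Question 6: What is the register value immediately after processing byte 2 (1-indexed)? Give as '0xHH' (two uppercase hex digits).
Answer: 0x25

Derivation:
After byte 1 (0x6B): reg=0x16
After byte 2 (0xC3): reg=0x25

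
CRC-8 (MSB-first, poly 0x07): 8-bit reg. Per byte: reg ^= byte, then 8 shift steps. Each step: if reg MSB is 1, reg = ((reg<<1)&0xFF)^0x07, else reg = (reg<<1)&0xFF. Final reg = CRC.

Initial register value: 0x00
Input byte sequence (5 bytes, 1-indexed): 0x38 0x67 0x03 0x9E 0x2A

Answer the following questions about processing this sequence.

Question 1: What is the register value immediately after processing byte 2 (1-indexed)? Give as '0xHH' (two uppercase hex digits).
After byte 1 (0x38): reg=0xA8
After byte 2 (0x67): reg=0x63

Answer: 0x63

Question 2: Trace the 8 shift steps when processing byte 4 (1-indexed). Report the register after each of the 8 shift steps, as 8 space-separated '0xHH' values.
Answer: 0x75 0xEA 0xD3 0xA1 0x45 0x8A 0x13 0x26

Derivation:
After byte 1 (0x38): reg=0xA8
After byte 2 (0x67): reg=0x63
After byte 3 (0x03): reg=0x27
Register before byte 4: 0x27
After XOR with byte 0x9E: 0xB9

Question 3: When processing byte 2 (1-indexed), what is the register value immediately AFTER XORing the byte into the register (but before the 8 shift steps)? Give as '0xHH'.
Register before byte 2: 0xA8
Byte 2: 0x67
0xA8 XOR 0x67 = 0xCF

Answer: 0xCF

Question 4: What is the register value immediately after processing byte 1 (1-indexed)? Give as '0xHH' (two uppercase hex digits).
After byte 1 (0x38): reg=0xA8

Answer: 0xA8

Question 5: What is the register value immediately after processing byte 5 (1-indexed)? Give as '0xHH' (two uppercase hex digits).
After byte 1 (0x38): reg=0xA8
After byte 2 (0x67): reg=0x63
After byte 3 (0x03): reg=0x27
After byte 4 (0x9E): reg=0x26
After byte 5 (0x2A): reg=0x24

Answer: 0x24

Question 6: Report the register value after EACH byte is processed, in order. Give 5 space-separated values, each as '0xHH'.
0xA8 0x63 0x27 0x26 0x24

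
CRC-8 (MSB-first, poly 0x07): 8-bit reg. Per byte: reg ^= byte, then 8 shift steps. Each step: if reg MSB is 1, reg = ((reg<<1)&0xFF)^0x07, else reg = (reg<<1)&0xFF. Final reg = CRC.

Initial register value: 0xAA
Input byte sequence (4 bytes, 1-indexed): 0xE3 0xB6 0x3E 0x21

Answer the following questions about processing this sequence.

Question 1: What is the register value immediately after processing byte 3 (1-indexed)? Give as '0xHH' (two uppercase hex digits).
Answer: 0x37

Derivation:
After byte 1 (0xE3): reg=0xF8
After byte 2 (0xB6): reg=0xED
After byte 3 (0x3E): reg=0x37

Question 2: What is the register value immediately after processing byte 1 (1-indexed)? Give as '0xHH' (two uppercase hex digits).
After byte 1 (0xE3): reg=0xF8

Answer: 0xF8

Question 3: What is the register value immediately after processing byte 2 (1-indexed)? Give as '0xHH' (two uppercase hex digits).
After byte 1 (0xE3): reg=0xF8
After byte 2 (0xB6): reg=0xED

Answer: 0xED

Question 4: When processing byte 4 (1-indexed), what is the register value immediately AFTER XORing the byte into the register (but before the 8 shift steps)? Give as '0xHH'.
Answer: 0x16

Derivation:
Register before byte 4: 0x37
Byte 4: 0x21
0x37 XOR 0x21 = 0x16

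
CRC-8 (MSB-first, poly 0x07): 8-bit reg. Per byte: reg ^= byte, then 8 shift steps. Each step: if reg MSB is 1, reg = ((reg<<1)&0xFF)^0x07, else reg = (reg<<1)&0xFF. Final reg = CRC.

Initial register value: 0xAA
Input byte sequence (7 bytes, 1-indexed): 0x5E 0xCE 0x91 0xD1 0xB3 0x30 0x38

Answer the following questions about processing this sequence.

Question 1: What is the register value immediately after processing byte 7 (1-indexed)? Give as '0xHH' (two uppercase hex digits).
Answer: 0xF1

Derivation:
After byte 1 (0x5E): reg=0xC2
After byte 2 (0xCE): reg=0x24
After byte 3 (0x91): reg=0x02
After byte 4 (0xD1): reg=0x37
After byte 5 (0xB3): reg=0x95
After byte 6 (0x30): reg=0x72
After byte 7 (0x38): reg=0xF1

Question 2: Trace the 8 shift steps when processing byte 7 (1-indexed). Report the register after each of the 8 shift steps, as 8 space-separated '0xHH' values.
Answer: 0x94 0x2F 0x5E 0xBC 0x7F 0xFE 0xFB 0xF1

Derivation:
After byte 1 (0x5E): reg=0xC2
After byte 2 (0xCE): reg=0x24
After byte 3 (0x91): reg=0x02
After byte 4 (0xD1): reg=0x37
After byte 5 (0xB3): reg=0x95
After byte 6 (0x30): reg=0x72
Register before byte 7: 0x72
After XOR with byte 0x38: 0x4A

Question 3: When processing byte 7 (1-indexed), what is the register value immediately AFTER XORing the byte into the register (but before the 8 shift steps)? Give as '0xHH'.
Register before byte 7: 0x72
Byte 7: 0x38
0x72 XOR 0x38 = 0x4A

Answer: 0x4A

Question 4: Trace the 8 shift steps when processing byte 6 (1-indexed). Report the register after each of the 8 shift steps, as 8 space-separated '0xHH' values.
Answer: 0x4D 0x9A 0x33 0x66 0xCC 0x9F 0x39 0x72

Derivation:
After byte 1 (0x5E): reg=0xC2
After byte 2 (0xCE): reg=0x24
After byte 3 (0x91): reg=0x02
After byte 4 (0xD1): reg=0x37
After byte 5 (0xB3): reg=0x95
Register before byte 6: 0x95
After XOR with byte 0x30: 0xA5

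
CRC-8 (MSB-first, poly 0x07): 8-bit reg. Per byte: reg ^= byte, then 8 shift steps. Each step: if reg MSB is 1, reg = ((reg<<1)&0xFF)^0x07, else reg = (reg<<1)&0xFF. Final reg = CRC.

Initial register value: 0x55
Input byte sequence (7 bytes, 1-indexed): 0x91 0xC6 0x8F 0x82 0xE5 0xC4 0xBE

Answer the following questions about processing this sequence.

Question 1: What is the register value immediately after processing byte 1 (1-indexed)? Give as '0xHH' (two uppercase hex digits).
After byte 1 (0x91): reg=0x52

Answer: 0x52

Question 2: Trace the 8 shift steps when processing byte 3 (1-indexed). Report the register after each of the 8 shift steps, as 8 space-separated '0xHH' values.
Answer: 0xD4 0xAF 0x59 0xB2 0x63 0xC6 0x8B 0x11

Derivation:
After byte 1 (0x91): reg=0x52
After byte 2 (0xC6): reg=0xE5
Register before byte 3: 0xE5
After XOR with byte 0x8F: 0x6A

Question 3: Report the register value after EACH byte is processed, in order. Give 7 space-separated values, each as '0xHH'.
0x52 0xE5 0x11 0xF0 0x6B 0x44 0xE8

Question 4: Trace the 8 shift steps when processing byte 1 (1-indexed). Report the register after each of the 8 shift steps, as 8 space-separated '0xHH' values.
Register before byte 1: 0x55
After XOR with byte 0x91: 0xC4

Answer: 0x8F 0x19 0x32 0x64 0xC8 0x97 0x29 0x52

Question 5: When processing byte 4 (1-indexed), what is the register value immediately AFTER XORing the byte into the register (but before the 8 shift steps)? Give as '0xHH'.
Answer: 0x93

Derivation:
Register before byte 4: 0x11
Byte 4: 0x82
0x11 XOR 0x82 = 0x93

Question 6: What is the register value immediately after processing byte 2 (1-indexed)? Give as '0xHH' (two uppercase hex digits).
After byte 1 (0x91): reg=0x52
After byte 2 (0xC6): reg=0xE5

Answer: 0xE5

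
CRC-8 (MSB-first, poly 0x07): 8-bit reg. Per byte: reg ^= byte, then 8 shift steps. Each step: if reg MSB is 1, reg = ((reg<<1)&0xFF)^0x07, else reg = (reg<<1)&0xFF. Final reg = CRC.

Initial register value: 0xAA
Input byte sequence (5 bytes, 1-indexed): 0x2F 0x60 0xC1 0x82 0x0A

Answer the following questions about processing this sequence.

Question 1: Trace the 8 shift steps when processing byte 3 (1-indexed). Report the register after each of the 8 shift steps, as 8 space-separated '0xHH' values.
Answer: 0x22 0x44 0x88 0x17 0x2E 0x5C 0xB8 0x77

Derivation:
After byte 1 (0x2F): reg=0x92
After byte 2 (0x60): reg=0xD0
Register before byte 3: 0xD0
After XOR with byte 0xC1: 0x11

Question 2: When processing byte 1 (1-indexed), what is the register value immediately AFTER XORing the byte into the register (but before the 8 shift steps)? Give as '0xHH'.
Register before byte 1: 0xAA
Byte 1: 0x2F
0xAA XOR 0x2F = 0x85

Answer: 0x85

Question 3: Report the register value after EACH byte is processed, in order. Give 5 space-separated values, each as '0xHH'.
0x92 0xD0 0x77 0xC5 0x63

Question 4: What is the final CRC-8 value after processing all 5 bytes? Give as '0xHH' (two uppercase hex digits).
After byte 1 (0x2F): reg=0x92
After byte 2 (0x60): reg=0xD0
After byte 3 (0xC1): reg=0x77
After byte 4 (0x82): reg=0xC5
After byte 5 (0x0A): reg=0x63

Answer: 0x63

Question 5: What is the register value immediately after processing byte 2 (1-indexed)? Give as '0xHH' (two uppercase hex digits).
After byte 1 (0x2F): reg=0x92
After byte 2 (0x60): reg=0xD0

Answer: 0xD0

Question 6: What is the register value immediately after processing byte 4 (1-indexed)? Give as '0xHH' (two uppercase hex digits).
After byte 1 (0x2F): reg=0x92
After byte 2 (0x60): reg=0xD0
After byte 3 (0xC1): reg=0x77
After byte 4 (0x82): reg=0xC5

Answer: 0xC5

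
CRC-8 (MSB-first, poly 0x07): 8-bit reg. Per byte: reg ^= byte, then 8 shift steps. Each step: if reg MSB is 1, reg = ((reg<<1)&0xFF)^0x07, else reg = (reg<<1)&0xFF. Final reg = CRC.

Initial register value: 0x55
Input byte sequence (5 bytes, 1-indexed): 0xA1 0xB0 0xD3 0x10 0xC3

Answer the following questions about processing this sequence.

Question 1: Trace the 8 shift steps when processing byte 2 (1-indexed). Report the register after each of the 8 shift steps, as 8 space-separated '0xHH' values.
After byte 1 (0xA1): reg=0xC2
Register before byte 2: 0xC2
After XOR with byte 0xB0: 0x72

Answer: 0xE4 0xCF 0x99 0x35 0x6A 0xD4 0xAF 0x59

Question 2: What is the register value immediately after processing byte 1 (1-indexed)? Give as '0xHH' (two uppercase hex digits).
Answer: 0xC2

Derivation:
After byte 1 (0xA1): reg=0xC2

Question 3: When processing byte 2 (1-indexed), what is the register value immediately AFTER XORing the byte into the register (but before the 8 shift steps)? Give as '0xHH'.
Answer: 0x72

Derivation:
Register before byte 2: 0xC2
Byte 2: 0xB0
0xC2 XOR 0xB0 = 0x72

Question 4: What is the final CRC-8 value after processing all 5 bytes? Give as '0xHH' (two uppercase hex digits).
After byte 1 (0xA1): reg=0xC2
After byte 2 (0xB0): reg=0x59
After byte 3 (0xD3): reg=0xBF
After byte 4 (0x10): reg=0x44
After byte 5 (0xC3): reg=0x9C

Answer: 0x9C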